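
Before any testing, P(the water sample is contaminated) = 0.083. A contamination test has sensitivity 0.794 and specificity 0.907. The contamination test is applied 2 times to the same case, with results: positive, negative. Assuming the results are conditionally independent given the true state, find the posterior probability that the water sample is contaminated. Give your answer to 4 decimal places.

With H the event that the water sample is contaminated, the joint likelihood of the observed sequence is P(data|H) = 0.794·0.206 = 0.16356 and P(data|¬H) = 0.093·0.907 = 0.084351.
Bayes: P(H|data) = 0.083·0.16356 / (0.083·0.16356 + 0.917·0.084351) = 0.013576/0.090926 = 0.1493.

Posterior P(H) ≈ 0.1493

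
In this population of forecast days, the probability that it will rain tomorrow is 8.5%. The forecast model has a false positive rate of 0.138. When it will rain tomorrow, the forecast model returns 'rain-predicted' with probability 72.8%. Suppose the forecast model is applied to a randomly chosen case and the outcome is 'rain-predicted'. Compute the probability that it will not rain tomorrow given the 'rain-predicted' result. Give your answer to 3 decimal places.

P(¬H | E) ≈ 0.671

Let H be the event that it will rain tomorrow. P(H) = 0.085, so P(¬H) = 0.915. With E the 'rain-predicted' result, P(E|H) = 0.728 and P(E|¬H) = 0.138.
P(E) = 0.728·0.085 + 0.138·0.915 = 0.061880 + 0.12627 = 0.18815.
By Bayes' theorem, P(H|E) = 0.061880 / 0.18815 = 0.329. Hence P(¬H|E) = 1 − 0.329 = 0.671.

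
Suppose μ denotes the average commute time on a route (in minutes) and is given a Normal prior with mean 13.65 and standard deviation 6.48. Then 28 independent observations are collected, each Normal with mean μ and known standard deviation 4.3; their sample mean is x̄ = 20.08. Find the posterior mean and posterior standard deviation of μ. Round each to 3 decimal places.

Prior precision 1/τ₀² = 1/6.48² = 0.0238150; data precision n/σ² = 28/4.3² = 1.51433.
Posterior precision = 0.0238150 + 1.51433 = 1.53815, giving posterior SD = 1/√1.53815 = 0.806.
Posterior mean = (0.0238150·13.65 + 1.51433·20.08) / 1.53815 = 19.980.

Posterior mean ≈ 19.980; posterior SD ≈ 0.806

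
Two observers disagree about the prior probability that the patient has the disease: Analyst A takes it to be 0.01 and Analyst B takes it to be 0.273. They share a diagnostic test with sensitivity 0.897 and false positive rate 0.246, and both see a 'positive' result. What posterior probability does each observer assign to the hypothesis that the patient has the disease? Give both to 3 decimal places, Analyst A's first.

Analyst A: 0.036; Analyst B: 0.578

The likelihood ratio for a 'positive' result is 0.897/0.246 = 3.6463.
Analyst A: prior odds 0.01/0.99 = 0.010101; posterior odds 0.036832; posterior probability 0.036.
Analyst B: prior odds 0.273/0.727 = 0.37552; posterior odds 1.3693; posterior probability 0.578.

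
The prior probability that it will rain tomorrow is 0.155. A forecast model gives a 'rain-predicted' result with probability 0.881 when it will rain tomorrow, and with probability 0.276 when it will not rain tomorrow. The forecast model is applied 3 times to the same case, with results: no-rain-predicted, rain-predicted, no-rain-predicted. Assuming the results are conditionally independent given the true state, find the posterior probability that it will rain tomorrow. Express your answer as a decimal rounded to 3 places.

Let H be the event that it will rain tomorrow; start with P(H) = 0.155. P('rain-predicted'|H) = 0.881, P('rain-predicted'|¬H) = 0.276.
Update on result 1 ('no-rain-predicted'): P(H) ← 0.119·0.1550 / (0.119·0.1550 + 0.724·0.8450) = 0.018445/0.63023 = 0.0293.
Update on result 2 ('rain-predicted'): P(H) ← 0.881·0.0293 / (0.881·0.0293 + 0.276·0.9707) = 0.025785/0.29371 = 0.0878.
Update on result 3 ('no-rain-predicted'): P(H) ← 0.119·0.0878 / (0.119·0.0878 + 0.724·0.9122) = 0.010447/0.67089 = 0.0156.

Posterior P(H) ≈ 0.016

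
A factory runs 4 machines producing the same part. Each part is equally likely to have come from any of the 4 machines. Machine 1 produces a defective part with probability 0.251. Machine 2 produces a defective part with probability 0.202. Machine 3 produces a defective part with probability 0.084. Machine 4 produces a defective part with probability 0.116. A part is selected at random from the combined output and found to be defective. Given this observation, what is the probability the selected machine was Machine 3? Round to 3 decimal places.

Posterior probability ≈ 0.129

P(defective|M1) = 0.251; P(defective|M2) = 0.202; P(defective|M3) = 0.084; P(defective|M4) = 0.116.
Prior × likelihood for each source: 0.25·0.251=0.06275, 0.25·0.202=0.05050, 0.25·0.084=0.02100, 0.25·0.116=0.02900. Summing gives P(defective) = 0.16325.
P(Machine 3 | defective) = 0.02100 / 0.16325 = 0.129.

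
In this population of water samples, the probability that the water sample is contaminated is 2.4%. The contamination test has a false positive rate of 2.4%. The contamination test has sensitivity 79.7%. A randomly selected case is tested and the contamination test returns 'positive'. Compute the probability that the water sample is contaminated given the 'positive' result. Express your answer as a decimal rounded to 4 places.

P(H | E) ≈ 0.4495

Let H be the event that the water sample is contaminated. P(H) = 0.024, so P(¬H) = 0.976. With E the 'positive' result, P(E|H) = 0.797 and P(E|¬H) = 0.024.
P(E) = 0.797·0.024 + 0.024·0.976 = 0.019128 + 0.023424 = 0.042552.
By Bayes' theorem, P(H|E) = 0.019128 / 0.042552 = 0.4495.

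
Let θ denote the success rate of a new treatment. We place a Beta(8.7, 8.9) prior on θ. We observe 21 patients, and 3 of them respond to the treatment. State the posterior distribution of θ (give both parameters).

Posterior: Beta(11.7, 26.9)

The binomial likelihood is conjugate to the Beta prior: with 3 successes and 18 failures, the posterior is Beta(8.7+3, 8.9+18) = Beta(11.7, 26.9).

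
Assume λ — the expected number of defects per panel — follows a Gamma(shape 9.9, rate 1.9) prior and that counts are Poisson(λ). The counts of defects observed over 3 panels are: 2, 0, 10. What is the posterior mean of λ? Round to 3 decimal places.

Posterior mean ≈ 4.469

The Poisson likelihood adds the total count to the shape and the number of exposure periods to the rate. Here ∑xᵢ = 12 and n = 3, so shape 9.9→21.9 and rate 1.9→4.9.
Posterior mean = shape/rate = 21.9/4.9 = 4.469.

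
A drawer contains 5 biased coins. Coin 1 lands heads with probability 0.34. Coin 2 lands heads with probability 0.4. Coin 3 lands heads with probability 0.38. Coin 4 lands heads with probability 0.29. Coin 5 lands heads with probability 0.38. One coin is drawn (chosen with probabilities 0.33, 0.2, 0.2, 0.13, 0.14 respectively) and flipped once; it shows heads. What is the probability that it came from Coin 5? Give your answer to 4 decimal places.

Posterior probability ≈ 0.1481

P(heads|C1) = 0.34; P(heads|C2) = 0.4; P(heads|C3) = 0.38; P(heads|C4) = 0.29; P(heads|C5) = 0.38.
Prior × likelihood for each source: 0.33·0.34=0.1122, 0.2·0.4=0.08000, 0.2·0.38=0.07600, 0.13·0.29=0.03770, 0.14·0.38=0.05320. Summing gives P(heads) = 0.35910.
P(Coin 5 | heads) = 0.05320 / 0.35910 = 0.1481.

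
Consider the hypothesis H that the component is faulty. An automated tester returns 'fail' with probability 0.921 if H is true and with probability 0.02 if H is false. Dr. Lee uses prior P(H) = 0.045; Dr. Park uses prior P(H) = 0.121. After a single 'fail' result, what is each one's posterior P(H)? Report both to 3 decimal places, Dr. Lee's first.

Dr. Lee: 0.685; Dr. Park: 0.864

The likelihood ratio for a 'fail' result is 0.921/0.02 = 46.050.
Dr. Lee: prior odds 0.045/0.955 = 0.047120; posterior odds 2.1699; posterior probability 0.685.
Dr. Park: prior odds 0.121/0.879 = 0.13766; posterior odds 6.3391; posterior probability 0.864.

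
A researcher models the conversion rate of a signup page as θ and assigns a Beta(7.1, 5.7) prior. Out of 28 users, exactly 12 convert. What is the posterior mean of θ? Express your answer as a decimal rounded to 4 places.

The binomial likelihood is conjugate to the Beta prior: with 12 successes and 16 failures, the posterior is Beta(7.1+12, 5.7+16) = Beta(19.1, 21.7).
Posterior mean = α/(α+β) = 19.1/40.8 = 0.4681.

Posterior mean ≈ 0.4681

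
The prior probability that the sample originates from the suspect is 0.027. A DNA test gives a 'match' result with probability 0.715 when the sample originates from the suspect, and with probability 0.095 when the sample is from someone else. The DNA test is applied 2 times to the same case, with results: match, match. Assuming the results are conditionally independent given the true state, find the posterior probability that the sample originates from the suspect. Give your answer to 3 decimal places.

With H the event that the sample originates from the suspect, the joint likelihood of the observed sequence is P(data|H) = 0.715·0.715 = 0.51122 and P(data|¬H) = 0.095·0.095 = 0.0090250.
Bayes: P(H|data) = 0.027·0.51122 / (0.027·0.51122 + 0.973·0.0090250) = 0.013803/0.022584 = 0.6112.

Posterior P(H) ≈ 0.611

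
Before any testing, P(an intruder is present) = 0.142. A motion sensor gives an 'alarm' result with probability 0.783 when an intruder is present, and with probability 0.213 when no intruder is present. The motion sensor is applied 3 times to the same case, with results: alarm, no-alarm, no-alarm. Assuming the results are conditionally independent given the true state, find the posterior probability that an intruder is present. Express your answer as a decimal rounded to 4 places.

Posterior P(H) ≈ 0.0442

Let H be the event that an intruder is present; start with P(H) = 0.142. P('alarm'|H) = 0.783, P('alarm'|¬H) = 0.213.
Update on result 1 ('alarm'): P(H) ← 0.783·0.1420 / (0.783·0.1420 + 0.213·0.8580) = 0.11119/0.29394 = 0.3783.
Update on result 2 ('no-alarm'): P(H) ← 0.217·0.3783 / (0.217·0.3783 + 0.787·0.6217) = 0.082083/0.57139 = 0.1437.
Update on result 3 ('no-alarm'): P(H) ← 0.217·0.1437 / (0.217·0.1437 + 0.787·0.8563) = 0.031173/0.70512 = 0.0442.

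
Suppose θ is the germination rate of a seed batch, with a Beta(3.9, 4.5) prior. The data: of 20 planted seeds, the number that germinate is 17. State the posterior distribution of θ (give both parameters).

Posterior: Beta(20.9, 7.5)

The binomial likelihood is conjugate to the Beta prior: with 17 successes and 3 failures, the posterior is Beta(3.9+17, 4.5+3) = Beta(20.9, 7.5).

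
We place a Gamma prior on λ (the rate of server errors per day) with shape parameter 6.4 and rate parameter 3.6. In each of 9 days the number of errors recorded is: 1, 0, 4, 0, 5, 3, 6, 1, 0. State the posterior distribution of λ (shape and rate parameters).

Posterior: Gamma(shape=26.4, rate=12.6)

The Poisson likelihood adds the total count to the shape and the number of exposure periods to the rate. Here ∑xᵢ = 20 and n = 9, so shape 6.4→26.4 and rate 3.6→12.6.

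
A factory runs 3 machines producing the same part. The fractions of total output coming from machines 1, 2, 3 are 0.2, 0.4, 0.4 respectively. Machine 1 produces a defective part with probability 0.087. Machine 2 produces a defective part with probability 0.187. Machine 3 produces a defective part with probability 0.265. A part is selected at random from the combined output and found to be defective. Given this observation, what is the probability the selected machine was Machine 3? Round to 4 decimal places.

P(defective|M1) = 0.087; P(defective|M2) = 0.187; P(defective|M3) = 0.265.
Prior × likelihood for each source: 0.2·0.087=0.01740, 0.4·0.187=0.07480, 0.4·0.265=0.1060. Summing gives P(defective) = 0.19820.
P(Machine 3 | defective) = 0.1060 / 0.19820 = 0.5348.

Posterior probability ≈ 0.5348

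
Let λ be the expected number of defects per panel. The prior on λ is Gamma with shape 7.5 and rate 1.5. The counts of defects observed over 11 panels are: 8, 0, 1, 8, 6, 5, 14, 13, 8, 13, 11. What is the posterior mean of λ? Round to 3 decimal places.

Total count ∑xᵢ = 87 over n = 11 panels.
Gamma is conjugate to the Poisson likelihood: posterior is Gamma(shape = 7.5+87 = 94.5, rate = 1.5+11 = 12.5).
Posterior mean = shape/rate = 94.5/12.5 = 7.560.

Posterior mean ≈ 7.560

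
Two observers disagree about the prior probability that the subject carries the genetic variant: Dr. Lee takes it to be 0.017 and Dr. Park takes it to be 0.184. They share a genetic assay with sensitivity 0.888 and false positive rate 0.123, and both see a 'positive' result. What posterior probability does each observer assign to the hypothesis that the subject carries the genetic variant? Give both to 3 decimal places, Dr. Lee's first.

P('+'|H) = 0.888, P('+'|¬H) = 0.123.
Dr. Lee: numerator 0.888·0.017 = 0.015096; evidence = 0.015096+0.123·0.983 = 0.13601; posterior = 0.111.
Dr. Park: numerator 0.888·0.184 = 0.16339; evidence = 0.16339+0.123·0.816 = 0.26376; posterior = 0.619.

Dr. Lee: 0.111; Dr. Park: 0.619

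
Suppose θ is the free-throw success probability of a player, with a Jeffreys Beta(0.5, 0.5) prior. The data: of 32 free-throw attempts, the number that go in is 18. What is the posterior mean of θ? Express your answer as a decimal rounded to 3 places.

Observing 18 successes and 14 failures updates Beta(0.5, 0.5) by adding the success and failure counts to the two shape parameters: α = 0.5+18 = 18.5, β = 0.5+14 = 14.5.
Posterior mean = α/(α+β) = 18.5/33 = 0.561.

Posterior mean ≈ 0.561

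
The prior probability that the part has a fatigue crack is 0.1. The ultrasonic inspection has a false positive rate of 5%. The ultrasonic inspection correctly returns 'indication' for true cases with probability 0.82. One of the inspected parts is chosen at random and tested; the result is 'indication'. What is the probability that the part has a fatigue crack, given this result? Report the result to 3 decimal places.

Let H be the event that the part has a fatigue crack. P(H) = 0.1, so P(¬H) = 0.9. With E the 'indication' result, P(E|H) = 0.82 and P(E|¬H) = 0.05.
P(E) = 0.82·0.1 + 0.05·0.9 = 0.082000 + 0.045000 = 0.12700.
By Bayes' theorem, P(H|E) = 0.082000 / 0.12700 = 0.646.

P(H | E) ≈ 0.646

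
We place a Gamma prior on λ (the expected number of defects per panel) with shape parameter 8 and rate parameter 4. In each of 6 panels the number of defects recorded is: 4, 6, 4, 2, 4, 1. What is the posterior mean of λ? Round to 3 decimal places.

Total count ∑xᵢ = 21 over n = 6 panels.
Gamma is conjugate to the Poisson likelihood: posterior is Gamma(shape = 8+21 = 29, rate = 4+6 = 10).
Posterior mean = shape/rate = 29/10 = 2.900.

Posterior mean ≈ 2.900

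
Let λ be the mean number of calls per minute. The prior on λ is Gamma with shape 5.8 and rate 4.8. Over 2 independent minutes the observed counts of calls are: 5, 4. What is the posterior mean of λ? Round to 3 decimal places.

Posterior mean ≈ 2.176

Total count ∑xᵢ = 9 over n = 2 minutes.
Gamma is conjugate to the Poisson likelihood: posterior is Gamma(shape = 5.8+9 = 14.8, rate = 4.8+2 = 6.8).
Posterior mean = shape/rate = 14.8/6.8 = 2.176.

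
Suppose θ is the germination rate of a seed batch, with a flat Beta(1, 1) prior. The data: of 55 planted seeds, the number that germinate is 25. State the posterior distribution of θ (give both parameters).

Posterior: Beta(26, 31)

Observing 25 successes and 30 failures updates Beta(1, 1) by adding the success and failure counts to the two shape parameters: α = 1+25 = 26, β = 1+30 = 31.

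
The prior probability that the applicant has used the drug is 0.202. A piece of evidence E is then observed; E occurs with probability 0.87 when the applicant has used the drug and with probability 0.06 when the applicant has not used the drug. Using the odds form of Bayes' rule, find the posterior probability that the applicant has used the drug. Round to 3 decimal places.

Prior odds = 0.202/(1−0.202) = 0.25313.
Likelihood ratio for E = 0.87/0.06 = 14.500.
Posterior odds = prior odds × LR = 3.6704.
Posterior probability = odds/(1+odds) = 3.6704/4.6704 = 0.786.

Posterior probability ≈ 0.786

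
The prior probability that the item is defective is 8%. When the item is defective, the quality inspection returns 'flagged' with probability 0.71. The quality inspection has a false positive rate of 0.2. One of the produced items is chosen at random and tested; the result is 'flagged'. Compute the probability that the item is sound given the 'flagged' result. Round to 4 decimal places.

P(¬H | E) ≈ 0.7641

Let H be the event that the item is defective. P(H) = 0.08, so P(¬H) = 0.92. With E the 'flagged' result, P(E|H) = 0.71 and P(E|¬H) = 0.2.
P(E) = 0.71·0.08 + 0.2·0.92 = 0.056800 + 0.18400 = 0.24080.
By Bayes' theorem, P(H|E) = 0.056800 / 0.24080 = 0.2359. Hence P(¬H|E) = 1 − 0.2359 = 0.7641.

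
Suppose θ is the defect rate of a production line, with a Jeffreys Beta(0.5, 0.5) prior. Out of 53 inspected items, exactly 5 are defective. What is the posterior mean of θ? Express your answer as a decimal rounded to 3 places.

Observing 5 successes and 48 failures updates Beta(0.5, 0.5) by adding the success and failure counts to the two shape parameters: α = 0.5+5 = 5.5, β = 0.5+48 = 48.5.
Posterior mean = α/(α+β) = 5.5/54 = 0.102.

Posterior mean ≈ 0.102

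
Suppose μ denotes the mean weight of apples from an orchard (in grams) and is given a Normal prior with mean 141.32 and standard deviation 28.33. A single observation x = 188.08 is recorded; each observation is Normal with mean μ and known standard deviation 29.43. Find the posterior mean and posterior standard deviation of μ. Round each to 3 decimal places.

Posterior mean ≈ 163.810; posterior SD ≈ 20.410

With known σ, the Normal prior is conjugate. Weight on the data is w = (n/σ²)/(n/σ² + 1/τ₀²) = 0.00115457/(0.00115457+0.00124597) = 0.48096.
Posterior mean = w·x̄ + (1−w)·μ₀ = 0.48096·188.08 + 0.51904·141.32 = 163.810. Posterior variance = 1/(0.00115457+0.00124597) = 416.574, so SD = 20.410.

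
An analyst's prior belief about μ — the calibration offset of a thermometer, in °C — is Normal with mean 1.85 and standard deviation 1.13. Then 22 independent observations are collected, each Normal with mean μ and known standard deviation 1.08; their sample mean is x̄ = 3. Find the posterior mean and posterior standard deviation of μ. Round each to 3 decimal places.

Posterior mean ≈ 2.954; posterior SD ≈ 0.226

With known σ, the Normal prior is conjugate. Weight on the data is w = (n/σ²)/(n/σ² + 1/τ₀²) = 18.8615/(18.8615+0.783147) = 0.96013.
Posterior mean = w·x̄ + (1−w)·μ₀ = 0.96013·3 + 0.039866·1.85 = 2.954. Posterior variance = 1/(18.8615+0.783147) = 0.0509046, so SD = 0.226.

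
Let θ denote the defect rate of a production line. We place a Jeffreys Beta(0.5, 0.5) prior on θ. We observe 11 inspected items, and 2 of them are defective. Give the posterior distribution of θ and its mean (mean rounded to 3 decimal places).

Observing 2 successes and 9 failures updates Beta(0.5, 0.5) by adding the success and failure counts to the two shape parameters: α = 0.5+2 = 2.5, β = 0.5+9 = 9.5.
Posterior mean = α/(α+β) = 2.5/12 = 0.208.

Posterior: Beta(2.5, 9.5); mean ≈ 0.208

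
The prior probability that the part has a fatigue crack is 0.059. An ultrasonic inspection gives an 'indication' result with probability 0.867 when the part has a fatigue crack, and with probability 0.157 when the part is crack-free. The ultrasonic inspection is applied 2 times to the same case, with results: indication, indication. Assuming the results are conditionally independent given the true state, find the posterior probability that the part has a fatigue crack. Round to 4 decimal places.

Let H be the event that the part has a fatigue crack; start with P(H) = 0.059. P('indication'|H) = 0.867, P('indication'|¬H) = 0.157.
Update on result 1 ('indication'): P(H) ← 0.867·0.0590 / (0.867·0.0590 + 0.157·0.9410) = 0.051153/0.19889 = 0.2572.
Update on result 2 ('indication'): P(H) ← 0.867·0.2572 / (0.867·0.2572 + 0.157·0.7428) = 0.22299/0.33961 = 0.6566.

Posterior P(H) ≈ 0.6566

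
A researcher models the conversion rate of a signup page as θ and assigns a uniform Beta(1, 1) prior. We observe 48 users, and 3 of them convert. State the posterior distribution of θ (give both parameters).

The binomial likelihood is conjugate to the Beta prior: with 3 successes and 45 failures, the posterior is Beta(1+3, 1+45) = Beta(4, 46).

Posterior: Beta(4, 46)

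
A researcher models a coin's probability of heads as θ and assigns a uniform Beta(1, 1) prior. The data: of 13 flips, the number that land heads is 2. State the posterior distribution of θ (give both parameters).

Posterior: Beta(3, 12)

The binomial likelihood is conjugate to the Beta prior: with 2 successes and 11 failures, the posterior is Beta(1+2, 1+11) = Beta(3, 12).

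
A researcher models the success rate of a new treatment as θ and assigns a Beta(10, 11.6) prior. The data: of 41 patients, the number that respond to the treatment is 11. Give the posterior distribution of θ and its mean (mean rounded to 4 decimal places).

Observing 11 successes and 30 failures updates Beta(10, 11.6) by adding the success and failure counts to the two shape parameters: α = 10+11 = 21, β = 11.6+30 = 41.6.
Posterior mean = α/(α+β) = 21/62.6 = 0.3355.

Posterior: Beta(21, 41.6); mean ≈ 0.3355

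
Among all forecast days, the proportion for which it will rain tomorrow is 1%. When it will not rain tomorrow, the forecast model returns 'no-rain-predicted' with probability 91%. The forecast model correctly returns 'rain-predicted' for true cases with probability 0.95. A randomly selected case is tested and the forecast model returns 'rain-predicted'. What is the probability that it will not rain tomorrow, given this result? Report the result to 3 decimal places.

Write H for 'it will rain tomorrow'. Prior odds H:¬H = 0.01/0.99 = 0.010101. For the 'rain-predicted' outcome, the likelihood ratio is 0.95/0.09 = 10.556.
Posterior odds = 0.010101 × 10.556 = 0.10662, so P(H|E) = 0.10662/(1+0.10662) = 0.096. Then P(¬H|E) = 1 − 0.096 = 0.904.

P(¬H | E) ≈ 0.904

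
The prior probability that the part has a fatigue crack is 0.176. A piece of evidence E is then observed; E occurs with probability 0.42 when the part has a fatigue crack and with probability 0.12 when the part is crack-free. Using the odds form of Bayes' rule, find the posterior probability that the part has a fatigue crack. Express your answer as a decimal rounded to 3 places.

Posterior probability ≈ 0.428

Prior odds = 0.176/(1−0.176) = 0.21359.
Likelihood ratio for E = 0.42/0.12 = 3.5000.
Posterior odds = prior odds × LR = 0.74757.
Posterior probability = odds/(1+odds) = 0.74757/1.7476 = 0.428.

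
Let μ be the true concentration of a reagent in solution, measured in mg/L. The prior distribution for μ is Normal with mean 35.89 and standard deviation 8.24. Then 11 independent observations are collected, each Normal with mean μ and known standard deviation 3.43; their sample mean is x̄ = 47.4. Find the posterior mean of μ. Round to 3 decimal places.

Prior precision 1/τ₀² = 1/8.24² = 0.0147281; data precision n/σ² = 11/3.43² = 0.934985.
Posterior precision = 0.0147281 + 0.934985 = 0.949713.
Posterior mean = (0.0147281·35.89 + 0.934985·47.4) / 0.949713 = 47.222.

Posterior mean ≈ 47.222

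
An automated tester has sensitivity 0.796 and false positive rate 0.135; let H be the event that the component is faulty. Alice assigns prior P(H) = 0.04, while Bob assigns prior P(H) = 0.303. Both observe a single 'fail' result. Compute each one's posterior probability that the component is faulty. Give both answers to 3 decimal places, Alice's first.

P('+'|H) = 0.796, P('+'|¬H) = 0.135.
Alice: numerator 0.796·0.04 = 0.031840; evidence = 0.031840+0.135·0.96 = 0.16144; posterior = 0.197.
Bob: numerator 0.796·0.303 = 0.24119; evidence = 0.24119+0.135·0.697 = 0.33528; posterior = 0.719.

Alice: 0.197; Bob: 0.719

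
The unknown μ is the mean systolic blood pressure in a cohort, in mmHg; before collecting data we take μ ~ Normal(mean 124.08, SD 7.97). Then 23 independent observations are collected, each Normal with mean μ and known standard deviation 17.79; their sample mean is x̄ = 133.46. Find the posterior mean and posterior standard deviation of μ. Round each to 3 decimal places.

Posterior mean ≈ 131.790; posterior SD ≈ 3.363

With known σ, the Normal prior is conjugate. Weight on the data is w = (n/σ²)/(n/σ² + 1/τ₀²) = 0.0726735/(0.0726735+0.0157428) = 0.82195.
Posterior mean = w·x̄ + (1−w)·μ₀ = 0.82195·133.46 + 0.17805·124.08 = 131.790. Posterior variance = 1/(0.0726735+0.0157428) = 11.3101, so SD = 3.363.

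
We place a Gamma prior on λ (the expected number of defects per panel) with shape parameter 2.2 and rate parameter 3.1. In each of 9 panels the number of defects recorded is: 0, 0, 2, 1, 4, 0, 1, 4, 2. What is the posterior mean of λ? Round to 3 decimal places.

Posterior mean ≈ 1.339

The Poisson likelihood adds the total count to the shape and the number of exposure periods to the rate. Here ∑xᵢ = 14 and n = 9, so shape 2.2→16.2 and rate 3.1→12.1.
Posterior mean = shape/rate = 16.2/12.1 = 1.339.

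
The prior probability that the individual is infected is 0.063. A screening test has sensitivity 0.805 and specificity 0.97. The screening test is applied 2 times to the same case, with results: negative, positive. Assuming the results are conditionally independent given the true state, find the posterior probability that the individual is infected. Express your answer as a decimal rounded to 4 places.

Posterior P(H) ≈ 0.2662

Let H be the event that the individual is infected; start with P(H) = 0.063. P('positive'|H) = 0.805, P('positive'|¬H) = 0.03.
Update on result 1 ('negative'): P(H) ← 0.195·0.0630 / (0.195·0.0630 + 0.97·0.9370) = 0.012285/0.92117 = 0.0133.
Update on result 2 ('positive'): P(H) ← 0.805·0.0133 / (0.805·0.0133 + 0.03·0.9867) = 0.010736/0.040336 = 0.2662.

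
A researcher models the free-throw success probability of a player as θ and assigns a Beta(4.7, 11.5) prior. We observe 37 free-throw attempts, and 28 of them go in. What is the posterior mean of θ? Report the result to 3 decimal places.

Posterior mean ≈ 0.615

Observing 28 successes and 9 failures updates Beta(4.7, 11.5) by adding the success and failure counts to the two shape parameters: α = 4.7+28 = 32.7, β = 11.5+9 = 20.5.
Posterior mean = α/(α+β) = 32.7/53.2 = 0.615.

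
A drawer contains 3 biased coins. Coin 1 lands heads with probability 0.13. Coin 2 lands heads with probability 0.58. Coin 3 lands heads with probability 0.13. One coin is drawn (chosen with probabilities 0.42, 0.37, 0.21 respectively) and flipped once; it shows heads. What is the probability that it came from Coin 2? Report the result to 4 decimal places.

Posterior probability ≈ 0.7238

Tabulate prior·likelihood by source: [1] prior 0.42, lik 0.13, product 0.05460; [2] prior 0.37, lik 0.58, product 0.2146; [3] prior 0.21, lik 0.13, product 0.02730.
Normalizing constant = 0.29650; the posterior for Coin 2 is its product over the sum, 0.2146/0.29650 = 0.7238.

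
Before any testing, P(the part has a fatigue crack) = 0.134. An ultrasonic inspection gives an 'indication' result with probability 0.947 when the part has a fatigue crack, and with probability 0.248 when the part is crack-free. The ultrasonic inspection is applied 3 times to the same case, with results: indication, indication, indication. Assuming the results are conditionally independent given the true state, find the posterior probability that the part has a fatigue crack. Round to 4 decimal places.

Let H be the event that the part has a fatigue crack; start with P(H) = 0.134. P('indication'|H) = 0.947, P('indication'|¬H) = 0.248.
Update on result 1 ('indication'): P(H) ← 0.947·0.1340 / (0.947·0.1340 + 0.248·0.8660) = 0.12690/0.34167 = 0.3714.
Update on result 2 ('indication'): P(H) ← 0.947·0.3714 / (0.947·0.3714 + 0.248·0.6286) = 0.35172/0.50762 = 0.6929.
Update on result 3 ('indication'): P(H) ← 0.947·0.6929 / (0.947·0.6929 + 0.248·0.3071) = 0.65617/0.73233 = 0.8960.

Posterior P(H) ≈ 0.8960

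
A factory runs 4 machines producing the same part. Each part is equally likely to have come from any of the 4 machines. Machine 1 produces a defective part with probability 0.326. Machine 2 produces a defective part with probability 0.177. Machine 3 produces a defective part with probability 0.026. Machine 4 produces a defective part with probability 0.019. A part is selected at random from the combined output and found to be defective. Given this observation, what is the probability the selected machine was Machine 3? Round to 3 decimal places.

Posterior probability ≈ 0.047

P(defective|M1) = 0.326; P(defective|M2) = 0.177; P(defective|M3) = 0.026; P(defective|M4) = 0.019.
Prior × likelihood for each source: 0.25·0.326=0.08150, 0.25·0.177=0.04425, 0.25·0.026=0.006500, 0.25·0.019=0.004750. Summing gives P(defective) = 0.13700.
P(Machine 3 | defective) = 0.006500 / 0.13700 = 0.047.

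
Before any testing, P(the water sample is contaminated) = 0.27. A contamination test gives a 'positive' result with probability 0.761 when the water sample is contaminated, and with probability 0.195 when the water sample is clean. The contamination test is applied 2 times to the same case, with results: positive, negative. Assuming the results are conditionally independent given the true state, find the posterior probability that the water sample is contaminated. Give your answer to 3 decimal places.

With H the event that the water sample is contaminated, the joint likelihood of the observed sequence is P(data|H) = 0.761·0.239 = 0.18188 and P(data|¬H) = 0.195·0.805 = 0.15698.
Bayes: P(H|data) = 0.27·0.18188 / (0.27·0.18188 + 0.73·0.15698) = 0.049107/0.16370 = 0.3000.

Posterior P(H) ≈ 0.300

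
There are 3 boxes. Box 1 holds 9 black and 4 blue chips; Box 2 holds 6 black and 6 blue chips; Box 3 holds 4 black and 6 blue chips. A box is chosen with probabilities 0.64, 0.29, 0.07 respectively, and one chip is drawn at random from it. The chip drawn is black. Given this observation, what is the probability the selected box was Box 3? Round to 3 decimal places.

P(black|Box 1) = 0.6923; P(black|Box 2) = 0.5; P(black|Box 3) = 0.4.
Prior × likelihood for each source: 0.64·0.6923=0.4431, 0.29·0.5=0.1450, 0.07·0.4=0.02800. Summing gives P(black) = 0.61608.
P(Box 3 | black) = 0.02800 / 0.61608 = 0.045.

Posterior probability ≈ 0.045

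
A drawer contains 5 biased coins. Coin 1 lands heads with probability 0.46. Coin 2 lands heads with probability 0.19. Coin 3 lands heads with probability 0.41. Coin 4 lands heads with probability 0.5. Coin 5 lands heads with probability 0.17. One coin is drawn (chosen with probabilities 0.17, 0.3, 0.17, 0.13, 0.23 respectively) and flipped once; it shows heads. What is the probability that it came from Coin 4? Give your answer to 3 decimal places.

Tabulate prior·likelihood by source: [1] prior 0.17, lik 0.46, product 0.07820; [2] prior 0.3, lik 0.19, product 0.05700; [3] prior 0.17, lik 0.41, product 0.06970; [4] prior 0.13, lik 0.5, product 0.06500; [5] prior 0.23, lik 0.17, product 0.03910.
Normalizing constant = 0.30900; the posterior for Coin 4 is its product over the sum, 0.06500/0.30900 = 0.210.

Posterior probability ≈ 0.210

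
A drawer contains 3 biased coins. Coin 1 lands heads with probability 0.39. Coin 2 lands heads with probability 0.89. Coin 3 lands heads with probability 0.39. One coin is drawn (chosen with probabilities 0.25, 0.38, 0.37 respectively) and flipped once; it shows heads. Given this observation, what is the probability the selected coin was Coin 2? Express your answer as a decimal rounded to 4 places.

Tabulate prior·likelihood by source: [1] prior 0.25, lik 0.39, product 0.09750; [2] prior 0.38, lik 0.89, product 0.3382; [3] prior 0.37, lik 0.39, product 0.1443.
Normalizing constant = 0.58000; the posterior for Coin 2 is its product over the sum, 0.3382/0.58000 = 0.5831.

Posterior probability ≈ 0.5831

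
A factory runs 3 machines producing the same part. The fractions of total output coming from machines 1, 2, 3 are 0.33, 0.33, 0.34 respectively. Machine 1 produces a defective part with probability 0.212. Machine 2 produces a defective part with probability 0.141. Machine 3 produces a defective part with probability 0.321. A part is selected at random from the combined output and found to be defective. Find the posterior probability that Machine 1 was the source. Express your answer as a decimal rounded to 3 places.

Tabulate prior·likelihood by source: [1] prior 0.33, lik 0.212, product 0.06996; [2] prior 0.33, lik 0.141, product 0.04653; [3] prior 0.34, lik 0.321, product 0.1091.
Normalizing constant = 0.22563; the posterior for Machine 1 is its product over the sum, 0.06996/0.22563 = 0.310.

Posterior probability ≈ 0.310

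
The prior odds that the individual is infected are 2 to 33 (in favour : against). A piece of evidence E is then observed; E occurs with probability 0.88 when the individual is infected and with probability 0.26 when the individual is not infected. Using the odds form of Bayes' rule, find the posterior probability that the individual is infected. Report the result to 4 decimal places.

Posterior probability ≈ 0.1702

Prior odds = 2/33 = 0.060606. In log-odds, ln(0.060606) = -2.8034.
Add log likelihood ratio: ln(3.3846) = 1.2192.
Posterior log-odds = -1.5841, so posterior odds = exp(-1.5841) = 0.20513. Converting, P(H|E) = 0.20513/1.2051 = 0.1702.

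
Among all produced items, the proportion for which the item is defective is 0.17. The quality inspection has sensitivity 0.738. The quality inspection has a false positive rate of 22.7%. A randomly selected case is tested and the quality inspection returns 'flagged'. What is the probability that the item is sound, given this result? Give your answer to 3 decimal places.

P(¬H | E) ≈ 0.600

Let H be the event that the item is defective. P(H) = 0.17, so P(¬H) = 0.83. With E the 'flagged' result, P(E|H) = 0.738 and P(E|¬H) = 0.227.
P(E) = 0.738·0.17 + 0.227·0.83 = 0.12546 + 0.18841 = 0.31387.
By Bayes' theorem, P(H|E) = 0.12546 / 0.31387 = 0.400. Hence P(¬H|E) = 1 − 0.400 = 0.600.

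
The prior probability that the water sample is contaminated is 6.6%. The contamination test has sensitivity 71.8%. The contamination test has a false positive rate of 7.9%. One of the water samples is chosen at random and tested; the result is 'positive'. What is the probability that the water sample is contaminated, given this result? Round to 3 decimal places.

Let H be the event that the water sample is contaminated. P(H) = 0.066, so P(¬H) = 0.934. With E the 'positive' result, P(E|H) = 0.718 and P(E|¬H) = 0.079.
P(E) = 0.718·0.066 + 0.079·0.934 = 0.047388 + 0.073786 = 0.12117.
By Bayes' theorem, P(H|E) = 0.047388 / 0.12117 = 0.391.

P(H | E) ≈ 0.391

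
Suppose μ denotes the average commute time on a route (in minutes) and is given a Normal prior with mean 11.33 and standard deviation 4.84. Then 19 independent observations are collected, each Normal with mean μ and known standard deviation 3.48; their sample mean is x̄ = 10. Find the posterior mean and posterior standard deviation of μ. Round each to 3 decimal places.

Prior precision 1/τ₀² = 1/4.84² = 0.0426883; data precision n/σ² = 19/3.48² = 1.56890.
Posterior precision = 0.0426883 + 1.56890 = 1.61159, giving posterior SD = 1/√1.61159 = 0.788.
Posterior mean = (0.0426883·11.33 + 1.56890·10) / 1.61159 = 10.035.

Posterior mean ≈ 10.035; posterior SD ≈ 0.788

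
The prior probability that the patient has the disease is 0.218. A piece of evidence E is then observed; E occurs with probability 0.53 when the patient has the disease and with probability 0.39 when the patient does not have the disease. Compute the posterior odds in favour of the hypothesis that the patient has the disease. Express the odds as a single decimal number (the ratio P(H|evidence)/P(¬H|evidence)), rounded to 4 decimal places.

Prior odds = 0.218/(1−0.218) = 0.27877.
Likelihood ratio for E = 0.53/0.39 = 1.3590.
Posterior odds = prior odds × LR = 0.37884.

Posterior odds ≈ 0.3788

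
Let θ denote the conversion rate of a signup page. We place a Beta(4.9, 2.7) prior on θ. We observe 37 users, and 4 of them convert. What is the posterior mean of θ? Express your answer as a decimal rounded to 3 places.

The binomial likelihood is conjugate to the Beta prior: with 4 successes and 33 failures, the posterior is Beta(4.9+4, 2.7+33) = Beta(8.9, 35.7).
E[θ | data] = 8.9/(8.9+35.7) = 0.200.

Posterior mean ≈ 0.200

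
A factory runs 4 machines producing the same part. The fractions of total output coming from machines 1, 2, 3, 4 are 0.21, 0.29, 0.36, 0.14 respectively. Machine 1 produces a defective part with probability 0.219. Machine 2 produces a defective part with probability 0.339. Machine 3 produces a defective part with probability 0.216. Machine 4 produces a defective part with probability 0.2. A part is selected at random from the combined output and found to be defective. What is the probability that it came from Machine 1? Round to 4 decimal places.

Posterior probability ≈ 0.1839

P(defective|M1) = 0.219; P(defective|M2) = 0.339; P(defective|M3) = 0.216; P(defective|M4) = 0.2.
Prior × likelihood for each source: 0.21·0.219=0.04599, 0.29·0.339=0.09831, 0.36·0.216=0.07776, 0.14·0.2=0.02800. Summing gives P(defective) = 0.25006.
P(Machine 1 | defective) = 0.04599 / 0.25006 = 0.1839.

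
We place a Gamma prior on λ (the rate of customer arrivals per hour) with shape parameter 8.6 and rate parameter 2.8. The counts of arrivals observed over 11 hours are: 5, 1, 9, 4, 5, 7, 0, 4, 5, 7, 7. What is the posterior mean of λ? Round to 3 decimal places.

Posterior mean ≈ 4.536

The Poisson likelihood adds the total count to the shape and the number of exposure periods to the rate. Here ∑xᵢ = 54 and n = 11, so shape 8.6→62.6 and rate 2.8→13.8.
Posterior mean = shape/rate = 62.6/13.8 = 4.536.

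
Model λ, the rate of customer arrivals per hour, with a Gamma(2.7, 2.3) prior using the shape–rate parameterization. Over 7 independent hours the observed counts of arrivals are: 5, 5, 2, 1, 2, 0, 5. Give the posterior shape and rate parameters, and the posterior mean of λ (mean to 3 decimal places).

Posterior: Gamma(shape=22.7, rate=9.3); mean ≈ 2.441

Total count ∑xᵢ = 20 over n = 7 hours.
Gamma is conjugate to the Poisson likelihood: posterior is Gamma(shape = 2.7+20 = 22.7, rate = 2.3+7 = 9.3).
E[λ | data] = 22.7/9.3 = 2.441.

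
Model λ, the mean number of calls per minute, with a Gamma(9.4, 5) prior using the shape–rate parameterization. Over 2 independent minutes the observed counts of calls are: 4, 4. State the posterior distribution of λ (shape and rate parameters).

Posterior: Gamma(shape=17.4, rate=7)

The Poisson likelihood adds the total count to the shape and the number of exposure periods to the rate. Here ∑xᵢ = 8 and n = 2, so shape 9.4→17.4 and rate 5→7.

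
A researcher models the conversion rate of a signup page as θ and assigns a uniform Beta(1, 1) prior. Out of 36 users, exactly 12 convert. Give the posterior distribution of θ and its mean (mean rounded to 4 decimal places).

Posterior: Beta(13, 25); mean ≈ 0.3421

The binomial likelihood is conjugate to the Beta prior: with 12 successes and 24 failures, the posterior is Beta(1+12, 1+24) = Beta(13, 25).
Posterior mean = α/(α+β) = 13/38 = 0.3421.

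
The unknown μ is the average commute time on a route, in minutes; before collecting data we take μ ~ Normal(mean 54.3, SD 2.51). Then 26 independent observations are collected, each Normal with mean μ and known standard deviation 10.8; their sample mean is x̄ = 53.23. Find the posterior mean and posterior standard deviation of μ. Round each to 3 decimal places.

Posterior mean ≈ 53.675; posterior SD ≈ 1.619

With known σ, the Normal prior is conjugate. Weight on the data is w = (n/σ²)/(n/σ² + 1/τ₀²) = 0.222908/(0.222908+0.158728) = 0.58409.
Posterior mean = w·x̄ + (1−w)·μ₀ = 0.58409·53.23 + 0.41591·54.3 = 53.675. Posterior variance = 1/(0.222908+0.158728) = 2.62030, so SD = 1.619.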